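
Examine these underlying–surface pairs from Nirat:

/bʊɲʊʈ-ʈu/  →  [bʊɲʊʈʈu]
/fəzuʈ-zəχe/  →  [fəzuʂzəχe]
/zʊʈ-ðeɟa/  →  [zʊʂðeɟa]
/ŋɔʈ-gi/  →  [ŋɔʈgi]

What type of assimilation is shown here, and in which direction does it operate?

regressive manner assimilation

Comparing underlying and surface forms, /ʈ/ → [ʂ] is the alternation; the neighbouring /z/ is constant.
The change stop → fricative matches the manner of the following /z/, identifying this as manner assimilation.
Place and voice are unchanged, so the assimilation is partial, not total.
Checking the remaining alternation: /ʈ/ → [ʂ] before /ð/ (stop → fricative, matching a fricative) — only manner changes, and always toward the following segment.
Nothing changes in [bʊɲʊʈʈu], [ŋɔʈgi]: there the adjacent consonants already agree in manner (/ʈ/ and /ʈ/ are both stops; /ʈ/ and /g/ are both stops), so these forms are consistent with the same rule.
The trigger is the following segment, so the direction is regressive (anticipatory).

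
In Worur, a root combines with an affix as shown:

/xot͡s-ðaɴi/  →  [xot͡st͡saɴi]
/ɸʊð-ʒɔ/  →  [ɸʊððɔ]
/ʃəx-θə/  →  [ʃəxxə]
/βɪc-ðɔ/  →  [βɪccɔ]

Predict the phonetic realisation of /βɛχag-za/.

[βɛχagga]

The data show progressive total assimilation (/ð/ → [t͡s] after /t͡s/; /ʒ/ → [ð] after /ð/; /θ/ → [x] after /x/; /ð/ → [c] after /c/): in every case the target segment becomes identical to its preceding neighbour, copying more than a single feature.
/z/ is the segment targeted by the rule; it sits immediately after /g/, so it assimilates completely and surfaces as [g].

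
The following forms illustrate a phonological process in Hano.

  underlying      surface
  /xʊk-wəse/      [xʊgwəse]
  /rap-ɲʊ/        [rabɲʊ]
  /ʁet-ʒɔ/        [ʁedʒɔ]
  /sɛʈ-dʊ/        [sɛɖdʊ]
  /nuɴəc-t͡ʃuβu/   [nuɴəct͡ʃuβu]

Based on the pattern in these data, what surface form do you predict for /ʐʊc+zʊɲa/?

The data show regressive voicing assimilation: /k/ → [g] before /w/; /p/ → [b] before /ɲ/; /t/ → [d] before /ʒ/; /ʈ/ → [ɖ] before /d/. In each pair only voicing changes, matching the following consonant, while place and manner stay constant.
No alternation appears in [nuɴəct͡ʃuβu]: there the adjacent consonants already agree in voicing (/c/ and /t͡ʃ/ are both voiceless), so this form is consistent with the same rule.
The rule targets /c/ (voiceless palatal stop), which sits before the trigger /z/ (voiced).
Changing only its voicing to voiced gives [ɟ] — the voiced palatal stop.

[ʐʊɟzʊɲa]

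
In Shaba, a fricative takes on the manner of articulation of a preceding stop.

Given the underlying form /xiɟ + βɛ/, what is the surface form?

[xiɟbɛ]

/β/ is a voiced bilabial fricative. The preceding trigger /ɟ/ is a stop, so /β/ must become a stop as well.
Changing only its manner to stop gives [b] — the voiced bilabial stop.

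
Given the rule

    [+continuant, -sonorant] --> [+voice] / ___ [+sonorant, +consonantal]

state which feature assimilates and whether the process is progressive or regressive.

The target ([+continuant, -sonorant], fricatives) acquires [+voice] next to a sonorant consonant ([+sonorant, +consonantal]) — it takes on the voicing of its neighbour, so the feature that spreads is voicing.
The conditioning segment sits to the right of the focus bar, meaning the trigger follows the segment that changes — regressive assimilation.

regressive voicing assimilation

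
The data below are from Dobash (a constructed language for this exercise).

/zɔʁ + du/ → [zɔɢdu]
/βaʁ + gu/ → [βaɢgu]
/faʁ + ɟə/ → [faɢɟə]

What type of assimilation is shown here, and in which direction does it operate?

regressive manner assimilation

The segment that alternates is /ʁ/, which surfaces as [ɢ] when adjacent to /d/.
The change fricative → stop matches the manner of the following /d/, identifying this as manner assimilation.
Place and voice are unchanged, so the assimilation is partial, not total.
Checking the remaining alternations: /ʁ/ → [ɢ] before /g/ (fricative → stop, matching a stop); /ʁ/ → [ɢ] before /ɟ/ (fricative → stop, matching a stop) — only manner changes, and always toward the following segment.
The trigger is the following segment, so the direction is regressive (anticipatory).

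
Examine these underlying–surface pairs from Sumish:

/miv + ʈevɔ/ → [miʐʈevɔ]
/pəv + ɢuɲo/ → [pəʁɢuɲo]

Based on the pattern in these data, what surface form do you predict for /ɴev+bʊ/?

The data show regressive place assimilation: /v/ → [ʐ] before /ʈ/; /v/ → [ʁ] before /ɢ/. In each pair only place changes, matching the following consonant, while manner and voice stay constant.
The rule targets /v/ (voiced labiodental fricative), which sits before the trigger /b/ (bilabial).
Changing only its place to bilabial gives [β] — the voiced bilabial fricative.

[ɴeβbʊ]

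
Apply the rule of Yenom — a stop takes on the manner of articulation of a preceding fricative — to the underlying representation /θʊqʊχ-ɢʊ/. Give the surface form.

/ɢ/ is a voiced uvular stop. The preceding trigger /χ/ is a fricative, so /ɢ/ must become a fricative as well.
Changing only its manner to fricative gives [ʁ] — the voiced uvular fricative.

[θʊqʊχʁʊ]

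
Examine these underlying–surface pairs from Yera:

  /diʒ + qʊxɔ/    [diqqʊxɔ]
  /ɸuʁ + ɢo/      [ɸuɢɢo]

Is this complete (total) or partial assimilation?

The segment that alternates is /ʒ/, which surfaces as [q] when adjacent to /q/.
The output [q] is identical to the trigger /q/ — every feature (place, manner, voicing) has been copied — so this is total assimilation.
The other form behaves the same way: /ʁ/ → [ɢ] before /ɢ/ — in each case the output is a copy of the following consonant.

total assimilation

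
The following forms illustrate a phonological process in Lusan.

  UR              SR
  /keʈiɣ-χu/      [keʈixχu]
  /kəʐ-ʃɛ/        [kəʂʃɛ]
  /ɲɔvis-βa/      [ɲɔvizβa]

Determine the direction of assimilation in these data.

regressive

Comparing underlying and surface forms, /ɣ/ → [x] is the alternation; the neighbouring /χ/ is constant.
The change voiced → voiceless matches the voicing of the following /χ/, identifying this as voicing assimilation.
Checking the remaining alternations: /ʐ/ → [ʂ] before /ʃ/ (voiced → voiceless, matching voiceless); /s/ → [z] before /β/ (voiceless → voiced, matching voiced) — only voicing changes, and always toward the following segment.
Since the segment that changes precedes the conditioning segment, the assimilation is regressive.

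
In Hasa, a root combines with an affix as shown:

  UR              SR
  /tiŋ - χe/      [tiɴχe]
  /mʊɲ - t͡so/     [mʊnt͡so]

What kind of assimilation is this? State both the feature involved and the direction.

Underlying /ŋ/ is realised as [ɴ] next to /χ/; /χ/ itself does not change.
/ŋ/ is velar while /χ/ is uvular; the output [ɴ] is uvular, matching the trigger — so the feature that spreads is place.
Manner and voice are unchanged, so the assimilation is partial, not total.
Checking the remaining alternation: /ɲ/ → [n] before /t͡s/ (palatal → alveolar, matching alveolar) — only place changes, and always toward the following segment.
Since the segment that changes precedes the conditioning segment, the assimilation is regressive.

regressive place assimilation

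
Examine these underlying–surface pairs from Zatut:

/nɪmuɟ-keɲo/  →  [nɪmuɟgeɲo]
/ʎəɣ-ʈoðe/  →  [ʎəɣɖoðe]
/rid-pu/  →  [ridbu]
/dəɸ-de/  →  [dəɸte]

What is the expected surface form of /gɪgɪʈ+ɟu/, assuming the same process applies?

[gɪgɪʈcu]

The data show progressive voicing assimilation: /k/ → [g] after /ɟ/; /ʈ/ → [ɖ] after /ɣ/; /p/ → [b] after /d/; /d/ → [t] after /ɸ/. In each pair only voicing changes, matching the preceding consonant, while place and manner stay constant.
The rule targets /ɟ/ (voiced palatal stop), which sits after the trigger /ʈ/ (voiceless).
A voiceless palatal stop is [c], so the surface segment is [c].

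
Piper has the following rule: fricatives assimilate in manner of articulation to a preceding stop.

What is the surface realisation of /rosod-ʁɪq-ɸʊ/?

[rosodɢɪqpʊ]

The rule targets /ʁ/ (voiced uvular fricative), which sits after the trigger /d/ (stop).
Changing only its manner to stop gives [ɢ] — the voiced uvular stop.
The same rule applies at the second boundary: /ɸ/ → [p] next to /q/.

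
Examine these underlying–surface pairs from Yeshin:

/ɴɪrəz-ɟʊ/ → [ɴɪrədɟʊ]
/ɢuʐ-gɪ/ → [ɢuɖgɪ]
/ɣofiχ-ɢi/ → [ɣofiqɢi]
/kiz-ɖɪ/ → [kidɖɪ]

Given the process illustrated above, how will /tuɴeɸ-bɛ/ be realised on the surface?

The data show regressive manner assimilation: /z/ → [d] before /ɟ/; /ʐ/ → [ɖ] before /g/; /χ/ → [q] before /ɢ/; /z/ → [d] before /ɖ/. In each pair only manner changes, matching the following consonant, while place and voice stay constant.
The rule targets /ɸ/ (voiceless bilabial fricative), which sits before the trigger /b/ (stop).
Changing only its manner to stop gives [p] — the voiceless bilabial stop.

[tuɴepbɛ]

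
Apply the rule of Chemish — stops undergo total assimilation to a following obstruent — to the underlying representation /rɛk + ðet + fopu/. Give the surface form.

/k/ is the segment targeted by the rule; it sits immediately before /ð/, so it assimilates completely and surfaces as [ð].
The same rule applies at the second boundary: /t/ → [f] next to /f/.

[rɛððeffopu]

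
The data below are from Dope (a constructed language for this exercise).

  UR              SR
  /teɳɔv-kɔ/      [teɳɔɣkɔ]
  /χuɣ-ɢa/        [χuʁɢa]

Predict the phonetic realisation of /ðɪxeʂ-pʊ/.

[ðɪxeɸpʊ]

The data show regressive place assimilation: /v/ → [ɣ] before /k/; /ɣ/ → [ʁ] before /ɢ/. In each pair only place changes, matching the following consonant, while manner and voice stay constant.
The rule targets /ʂ/ (voiceless retroflex fricative), which sits before the trigger /p/ (bilabial).
A voiceless bilabial fricative is [ɸ], so the surface segment is [ɸ].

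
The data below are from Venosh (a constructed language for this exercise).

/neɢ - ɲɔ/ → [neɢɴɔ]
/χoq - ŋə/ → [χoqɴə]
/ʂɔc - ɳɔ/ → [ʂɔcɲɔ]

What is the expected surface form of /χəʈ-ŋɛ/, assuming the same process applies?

[χəʈɳɛ]

The data show progressive place assimilation: /ɲ/ → [ɴ] after /ɢ/; /ŋ/ → [ɴ] after /q/; /ɳ/ → [ɲ] after /c/. In each pair only place changes, matching the preceding consonant, while manner and voice stay constant.
/ŋ/ is a voiced velar nasal. The preceding trigger /ʈ/ is retroflex, so /ŋ/ must become retroflex as well.
The voiced retroflex nasal is [ɳ], so /ŋ/ → [ɳ].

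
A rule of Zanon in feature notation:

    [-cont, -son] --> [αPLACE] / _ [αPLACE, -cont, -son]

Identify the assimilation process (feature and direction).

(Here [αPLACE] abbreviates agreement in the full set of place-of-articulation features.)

The rule copies the place features (abbreviated [PLACE]) from the environment onto the target, so the assimilating feature is place.
The conditioning segment sits to the right of the focus bar, meaning the trigger follows the segment that changes — regressive assimilation.

regressive place assimilation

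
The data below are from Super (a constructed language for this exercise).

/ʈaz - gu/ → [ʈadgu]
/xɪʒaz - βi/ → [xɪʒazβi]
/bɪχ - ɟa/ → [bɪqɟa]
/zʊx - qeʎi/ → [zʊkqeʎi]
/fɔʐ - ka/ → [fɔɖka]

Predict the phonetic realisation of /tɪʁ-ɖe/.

[tɪɢɖe]

The data show regressive manner assimilation: /z/ → [d] before /g/; /χ/ → [q] before /ɟ/; /x/ → [k] before /q/; /ʐ/ → [ɖ] before /k/. In each pair only manner changes, matching the following consonant, while place and voice stay constant.
No alternation appears in [xɪʒazβi]: there the adjacent consonants already agree in manner (/z/ and /β/ are both fricatives), so this form is consistent with the same rule.
The rule targets /ʁ/ (voiced uvular fricative), which sits before the trigger /ɖ/ (stop).
The voiced uvular stop is [ɢ], so /ʁ/ → [ɢ].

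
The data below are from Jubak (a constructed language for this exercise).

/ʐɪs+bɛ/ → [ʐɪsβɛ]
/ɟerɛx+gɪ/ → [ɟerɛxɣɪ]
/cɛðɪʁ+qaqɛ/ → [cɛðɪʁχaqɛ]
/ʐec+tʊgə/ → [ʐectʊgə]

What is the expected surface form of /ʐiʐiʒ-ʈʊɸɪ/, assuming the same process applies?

The data show progressive manner assimilation: /b/ → [β] after /s/; /g/ → [ɣ] after /x/; /q/ → [χ] after /ʁ/. In each pair only manner changes, matching the preceding consonant, while place and voice stay constant.
Nothing changes in [ʐectʊgə]: there the adjacent consonants already agree in manner (/t/ and /c/ are both stops), so this form is consistent with the same rule.
The rule targets /ʈ/ (voiceless retroflex stop), which sits after the trigger /ʒ/ (fricative).
Changing only its manner to fricative gives [ʂ] — the voiceless retroflex fricative.

[ʐiʐiʒʂʊɸɪ]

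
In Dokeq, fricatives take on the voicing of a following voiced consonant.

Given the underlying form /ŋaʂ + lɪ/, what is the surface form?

[ŋaʐlɪ]

/ʂ/ is a voiceless retroflex fricative. The following trigger /l/ is voiced, so /ʂ/ must become voiced as well.
Changing only its voicing to voiced gives [ʐ] — the voiced retroflex fricative.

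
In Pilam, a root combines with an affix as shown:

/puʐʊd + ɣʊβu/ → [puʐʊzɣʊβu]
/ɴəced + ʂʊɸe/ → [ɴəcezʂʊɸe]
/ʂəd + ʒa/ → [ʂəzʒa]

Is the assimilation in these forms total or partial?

partial assimilation

The segment that alternates is /d/, which surfaces as [z] when adjacent to /ɣ/.
The change stop → fricative matches the manner of the following /ɣ/, identifying this as manner assimilation.
Place and voice are unchanged, so the assimilation is partial, not total.
Checking the remaining alternations: /d/ → [z] before /ʂ/ (stop → fricative, matching a fricative); /d/ → [z] before /ʒ/ (stop → fricative, matching a fricative) — only manner changes, and always toward the following segment.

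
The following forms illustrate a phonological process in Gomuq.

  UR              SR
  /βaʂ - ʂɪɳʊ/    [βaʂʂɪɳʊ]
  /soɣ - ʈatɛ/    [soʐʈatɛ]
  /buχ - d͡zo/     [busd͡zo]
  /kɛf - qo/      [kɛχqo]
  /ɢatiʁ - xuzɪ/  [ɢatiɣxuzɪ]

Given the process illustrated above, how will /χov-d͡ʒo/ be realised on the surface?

[χoʒd͡ʒo]

The data show regressive place assimilation: /ɣ/ → [ʐ] before /ʈ/; /χ/ → [s] before /d͡z/; /f/ → [χ] before /q/; /ʁ/ → [ɣ] before /x/. In each pair only place changes, matching the following consonant, while manner and voice stay constant.
No alternation appears in [βaʂʂɪɳʊ]: there the adjacent consonants already agree in place (/ʂ/ and /ʂ/ are both retroflex), so this form is consistent with the same rule.
The rule targets /v/ (voiced labiodental fricative), which sits before the trigger /d͡ʒ/ (postalveolar).
The voiced postalveolar fricative is [ʒ], so /v/ → [ʒ].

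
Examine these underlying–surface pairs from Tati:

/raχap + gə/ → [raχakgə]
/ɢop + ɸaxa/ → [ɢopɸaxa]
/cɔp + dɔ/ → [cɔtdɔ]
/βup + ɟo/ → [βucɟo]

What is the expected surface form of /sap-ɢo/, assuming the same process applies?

[saqɢo]

The data show regressive place assimilation: /p/ → [k] before /g/; /p/ → [t] before /d/; /p/ → [c] before /ɟ/. In each pair only place changes, matching the following consonant, while manner and voice stay constant.
No alternation appears in [ɢopɸaxa]: there the adjacent consonants already agree in place (/p/ and /ɸ/ are both bilabial), so this form is consistent with the same rule.
The rule targets /p/ (voiceless bilabial stop), which sits before the trigger /ɢ/ (uvular).
The voiceless uvular stop is [q], so /p/ → [q].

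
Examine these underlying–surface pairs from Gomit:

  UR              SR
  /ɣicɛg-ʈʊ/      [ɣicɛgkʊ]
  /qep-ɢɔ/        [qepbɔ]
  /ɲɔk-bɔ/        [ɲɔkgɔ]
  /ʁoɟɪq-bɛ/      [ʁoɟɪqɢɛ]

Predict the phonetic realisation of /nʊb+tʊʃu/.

The data show progressive place assimilation: /ʈ/ → [k] after /g/; /ɢ/ → [b] after /p/; /b/ → [g] after /k/; /b/ → [ɢ] after /q/. In each pair only place changes, matching the preceding consonant, while manner and voice stay constant.
/t/ is a voiceless alveolar stop. The preceding trigger /b/ is bilabial, so /t/ must become bilabial as well.
The voiceless bilabial stop is [p], so /t/ → [p].

[nʊbpʊʃu]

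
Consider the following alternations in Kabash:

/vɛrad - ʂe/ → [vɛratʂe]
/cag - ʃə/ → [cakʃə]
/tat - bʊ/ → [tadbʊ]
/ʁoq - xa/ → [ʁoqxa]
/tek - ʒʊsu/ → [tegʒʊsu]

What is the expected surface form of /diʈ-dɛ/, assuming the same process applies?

The data show regressive voicing assimilation: /d/ → [t] before /ʂ/; /g/ → [k] before /ʃ/; /t/ → [d] before /b/; /k/ → [g] before /ʒ/. In each pair only voicing changes, matching the following consonant, while place and manner stay constant.
Nothing changes in [ʁoqxa]: there the adjacent consonants already agree in voicing (/q/ and /x/ are both voiceless), so this form is consistent with the same rule.
The rule targets /ʈ/ (voiceless retroflex stop), which sits before the trigger /d/ (voiced).
A voiced retroflex stop is [ɖ], so the surface segment is [ɖ].

[diɖdɛ]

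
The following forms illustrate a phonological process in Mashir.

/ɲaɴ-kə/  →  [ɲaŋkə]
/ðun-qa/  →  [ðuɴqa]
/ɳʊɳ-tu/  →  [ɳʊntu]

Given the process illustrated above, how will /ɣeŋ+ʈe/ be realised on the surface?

[ɣeɳʈe]

The data show regressive place assimilation: /ɴ/ → [ŋ] before /k/; /n/ → [ɴ] before /q/; /ɳ/ → [n] before /t/. In each pair only place changes, matching the following consonant, while manner and voice stay constant.
/ŋ/ is a voiced velar nasal. The following trigger /ʈ/ is retroflex, so /ŋ/ must become retroflex as well.
The voiced retroflex nasal is [ɳ], so /ŋ/ → [ɳ].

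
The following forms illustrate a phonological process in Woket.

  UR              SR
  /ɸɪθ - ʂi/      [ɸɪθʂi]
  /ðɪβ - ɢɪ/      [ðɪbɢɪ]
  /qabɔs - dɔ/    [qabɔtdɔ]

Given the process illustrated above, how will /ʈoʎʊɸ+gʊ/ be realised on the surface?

[ʈoʎʊpgʊ]

The data show regressive manner assimilation: /β/ → [b] before /ɢ/; /s/ → [t] before /d/. In each pair only manner changes, matching the following consonant, while place and voice stay constant.
No alternation appears in [ɸɪθʂi]: there the adjacent consonants already agree in manner (/θ/ and /ʂ/ are both fricatives), so this form is consistent with the same rule.
/ɸ/ is a voiceless bilabial fricative. The following trigger /g/ is a stop, so /ɸ/ must become a stop as well.
A voiceless bilabial stop is [p], so the surface segment is [p].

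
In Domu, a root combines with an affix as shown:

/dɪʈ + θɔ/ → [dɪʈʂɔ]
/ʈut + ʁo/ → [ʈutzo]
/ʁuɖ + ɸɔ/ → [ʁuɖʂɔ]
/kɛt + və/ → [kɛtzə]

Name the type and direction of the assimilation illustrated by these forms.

progressive place assimilation

Underlying /θ/ is realised as [ʂ] next to /ʈ/; /ʈ/ itself does not change.
/θ/ is dental while /ʈ/ is retroflex; the output [ʂ] is retroflex, matching the trigger — so the feature that spreads is place.
Manner and voice are unchanged, so the assimilation is partial, not total.
The same holds elsewhere in the data: /ʁ/ → [z] after /t/ (uvular → alveolar, matching alveolar); /ɸ/ → [ʂ] after /ɖ/ (bilabial → retroflex, matching retroflex); /v/ → [z] after /t/ (labiodental → alveolar, matching alveolar) — only place changes, and always toward the preceding segment.
The trigger is the preceding segment, so the direction is progressive (perseverative).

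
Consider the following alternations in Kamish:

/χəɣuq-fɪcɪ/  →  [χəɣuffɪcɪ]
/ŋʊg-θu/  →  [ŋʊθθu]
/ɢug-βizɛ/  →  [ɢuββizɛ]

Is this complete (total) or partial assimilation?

total assimilation

Underlying /q/ is realised as [f] next to /f/; /f/ itself does not change.
The output [f] is identical to the trigger /f/ — every feature (place, manner, voicing) has been copied — so this is total assimilation.
The other forms behave the same way: /g/ → [θ] before /θ/; /g/ → [β] before /β/ — in each case the output is a copy of the following consonant.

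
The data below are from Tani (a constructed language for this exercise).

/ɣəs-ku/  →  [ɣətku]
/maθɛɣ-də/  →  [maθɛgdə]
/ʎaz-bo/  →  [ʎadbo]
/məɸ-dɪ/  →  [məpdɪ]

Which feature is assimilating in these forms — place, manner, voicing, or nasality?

manner

The segment that alternates is /s/, which surfaces as [t] when adjacent to /k/.
The change fricative → stop matches the manner of the following /k/, identifying this as manner assimilation.
The other alternating forms pattern the same way: /ɣ/ → [g] before /d/ (fricative → stop, matching a stop); /z/ → [d] before /b/ (fricative → stop, matching a stop); /ɸ/ → [p] before /d/ (fricative → stop, matching a stop) — only manner changes, and always toward the following segment.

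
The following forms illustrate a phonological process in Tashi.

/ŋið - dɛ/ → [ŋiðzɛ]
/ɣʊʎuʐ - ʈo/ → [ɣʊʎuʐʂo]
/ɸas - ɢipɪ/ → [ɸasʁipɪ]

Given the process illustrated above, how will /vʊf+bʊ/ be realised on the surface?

[vʊfβʊ]

The data show progressive manner assimilation: /d/ → [z] after /ð/; /ʈ/ → [ʂ] after /ʐ/; /ɢ/ → [ʁ] after /s/. In each pair only manner changes, matching the preceding consonant, while place and voice stay constant.
The rule targets /b/ (voiced bilabial stop), which sits after the trigger /f/ (fricative).
A voiced bilabial fricative is [β], so the surface segment is [β].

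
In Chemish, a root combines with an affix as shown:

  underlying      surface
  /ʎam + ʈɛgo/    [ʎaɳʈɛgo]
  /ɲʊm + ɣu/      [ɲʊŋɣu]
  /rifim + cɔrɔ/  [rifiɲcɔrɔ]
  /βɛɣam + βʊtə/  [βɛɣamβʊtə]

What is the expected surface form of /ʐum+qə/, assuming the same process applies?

[ʐuɴqə]

The data show regressive place assimilation: /m/ → [ɳ] before /ʈ/; /m/ → [ŋ] before /ɣ/; /m/ → [ɲ] before /c/. In each pair only place changes, matching the following consonant, while manner and voice stay constant.
No alternation appears in [βɛɣamβʊtə]: there the adjacent consonants already agree in place (/m/ and /β/ are both bilabial), so this form is consistent with the same rule.
/m/ is a voiced bilabial nasal. The following trigger /q/ is uvular, so /m/ must become uvular as well.
A voiced uvular nasal is [ɴ], so the surface segment is [ɴ].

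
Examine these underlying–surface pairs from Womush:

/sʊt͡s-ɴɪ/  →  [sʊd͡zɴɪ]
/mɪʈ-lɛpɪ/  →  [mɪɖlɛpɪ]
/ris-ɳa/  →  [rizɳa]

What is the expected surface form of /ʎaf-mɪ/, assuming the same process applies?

The data show regressive voicing assimilation: /t͡s/ → [d͡z] before /ɴ/; /ʈ/ → [ɖ] before /l/; /s/ → [z] before /ɳ/. In each pair only voicing changes, matching the following consonant, while place and manner stay constant.
/f/ is a voiceless labiodental fricative. The following trigger /m/ is voiced, so /f/ must become voiced as well.
A voiced labiodental fricative is [v], so the surface segment is [v].

[ʎavmɪ]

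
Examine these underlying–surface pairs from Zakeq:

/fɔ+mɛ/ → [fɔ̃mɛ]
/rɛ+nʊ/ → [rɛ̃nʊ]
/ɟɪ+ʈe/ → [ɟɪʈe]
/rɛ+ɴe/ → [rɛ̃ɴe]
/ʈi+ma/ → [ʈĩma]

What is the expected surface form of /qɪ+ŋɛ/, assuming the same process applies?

[qɪ̃ŋɛ]

The data show regressive nasality assimilation (vowel nasalisation): /ɔ/ → [ɔ̃] before /m/; /ɛ/ → [ɛ̃] before /n/; /ɛ/ → [ɛ̃] before /ɴ/; /i/ → [ĩ] before /m/ — a vowel is nasalised by an immediately following nasal consonant.
No change occurs in [ɟɪʈe] because the vowel at the boundary is adjacent to an oral consonant, not a nasal (/ɪ/ next to /ʈ/).
/ɪ/ sits next to the nasal /ŋ/ and is therefore nasalised to [ɪ̃].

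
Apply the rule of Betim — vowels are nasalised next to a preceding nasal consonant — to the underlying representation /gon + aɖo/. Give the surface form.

/a/ sits next to the nasal /n/ and is therefore nasalised to [ã].

[gonãɖo]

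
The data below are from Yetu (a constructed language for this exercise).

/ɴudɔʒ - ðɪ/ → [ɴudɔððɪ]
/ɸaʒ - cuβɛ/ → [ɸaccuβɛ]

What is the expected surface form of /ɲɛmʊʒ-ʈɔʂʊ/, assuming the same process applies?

The data show regressive total assimilation (/ʒ/ → [ð] before /ð/; /ʒ/ → [c] before /c/): in every case the target segment becomes identical to its following neighbour, copying more than a single feature.
/ʒ/ is the segment targeted by the rule; it sits immediately before /ʈ/, so it assimilates completely and surfaces as [ʈ].

[ɲɛmʊʈʈɔʂʊ]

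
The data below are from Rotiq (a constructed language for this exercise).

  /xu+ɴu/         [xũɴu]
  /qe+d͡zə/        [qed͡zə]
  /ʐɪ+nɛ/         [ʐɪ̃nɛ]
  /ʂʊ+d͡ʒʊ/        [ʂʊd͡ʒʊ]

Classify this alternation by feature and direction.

The vowel /u/ surfaces as nasalised [ũ] next to the following nasal /ɴ/ — it has acquired the [+nasal] feature of its neighbour.
Likewise in the remaining data: /ɪ/ → [ɪ̃] before /n/ — each time a vowel is nasalised next to a following nasal.
No change occurs in [qed͡zə], [ʂʊd͡ʒʊ] because the vowel at the boundary is adjacent to an oral consonant, not a nasal (/e/ next to /d͡z/; /ʊ/ next to /d͡ʒ/).
Because the conditioning nasal is to the right of the vowel that changes, the process is regressive (anticipatory).

regressive nasality assimilation (vowel nasalisation)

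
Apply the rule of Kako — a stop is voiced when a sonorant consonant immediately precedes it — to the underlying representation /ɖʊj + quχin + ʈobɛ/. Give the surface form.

[ɖʊjɢuχinɖobɛ]

The rule targets /q/ (voiceless uvular stop), which sits after the trigger /j/ (voiced).
A voiced uvular stop is [ɢ], so the surface segment is [ɢ].
The same rule applies at the second boundary: /ʈ/ → [ɖ] next to /n/.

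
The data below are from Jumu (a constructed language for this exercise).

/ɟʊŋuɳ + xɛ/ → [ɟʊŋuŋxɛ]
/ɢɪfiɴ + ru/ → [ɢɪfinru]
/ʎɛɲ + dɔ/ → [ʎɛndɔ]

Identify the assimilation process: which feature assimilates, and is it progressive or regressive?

Comparing underlying and surface forms, /ɳ/ → [ŋ] is the alternation; the neighbouring /x/ is constant.
The change retroflex → velar matches the place of the following /x/, identifying this as place assimilation.
Manner and voice are unchanged, so the assimilation is partial, not total.
Checking the remaining alternations: /ɴ/ → [n] before /r/ (uvular → alveolar, matching alveolar); /ɲ/ → [n] before /d/ (palatal → alveolar, matching alveolar) — only place changes, and always toward the following segment.
The trigger is the following segment, so the direction is regressive (anticipatory).

regressive place assimilation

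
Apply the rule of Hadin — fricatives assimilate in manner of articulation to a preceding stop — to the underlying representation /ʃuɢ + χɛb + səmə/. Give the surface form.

The rule targets /χ/ (voiceless uvular fricative), which sits after the trigger /ɢ/ (stop).
Changing only its manner to stop gives [q] — the voiceless uvular stop.
The same rule applies at the second boundary: /s/ → [t] next to /b/.

[ʃuɢqɛbtəmə]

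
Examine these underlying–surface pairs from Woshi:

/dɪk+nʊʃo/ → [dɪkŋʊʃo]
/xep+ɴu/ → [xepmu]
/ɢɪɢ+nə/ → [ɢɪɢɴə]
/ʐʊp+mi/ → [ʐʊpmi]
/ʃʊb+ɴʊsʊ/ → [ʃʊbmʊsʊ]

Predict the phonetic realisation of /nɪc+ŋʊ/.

[nɪcɲʊ]

The data show progressive place assimilation: /n/ → [ŋ] after /k/; /ɴ/ → [m] after /p/; /n/ → [ɴ] after /ɢ/; /ɴ/ → [m] after /b/. In each pair only place changes, matching the preceding consonant, while manner and voice stay constant.
No alternation appears in [ʐʊpmi]: there the adjacent consonants already agree in place (/m/ and /p/ are both bilabial), so this form is consistent with the same rule.
/ŋ/ is a voiced velar nasal. The preceding trigger /c/ is palatal, so /ŋ/ must become palatal as well.
Changing only its place to palatal gives [ɲ] — the voiced palatal nasal.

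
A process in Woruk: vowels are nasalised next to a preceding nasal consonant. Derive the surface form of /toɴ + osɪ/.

[toɴõsɪ]

The vowel /o/ is adjacent to the preceding nasal /ɴ/, so it acquires [+nasal] and surfaces as [õ].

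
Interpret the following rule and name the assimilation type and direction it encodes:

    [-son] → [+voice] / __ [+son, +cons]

The target ([-son], obstruents) acquires [+voice] next to a sonorant consonant ([+son, +cons]) — it takes on the voicing of its neighbour, so the feature that spreads is voicing.
Since the environment is written after the underscore, the trigger follows the target; the direction is regressive.

regressive voicing assimilation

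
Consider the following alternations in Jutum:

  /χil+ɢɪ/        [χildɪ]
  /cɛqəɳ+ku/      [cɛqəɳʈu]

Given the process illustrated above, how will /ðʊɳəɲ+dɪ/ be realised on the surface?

The data show progressive place assimilation: /ɢ/ → [d] after /l/; /k/ → [ʈ] after /ɳ/. In each pair only place changes, matching the preceding consonant, while manner and voice stay constant.
/d/ is a voiced alveolar stop. The preceding trigger /ɲ/ is palatal, so /d/ must become palatal as well.
The voiced palatal stop is [ɟ], so /d/ → [ɟ].

[ðʊɳəɲɟɪ]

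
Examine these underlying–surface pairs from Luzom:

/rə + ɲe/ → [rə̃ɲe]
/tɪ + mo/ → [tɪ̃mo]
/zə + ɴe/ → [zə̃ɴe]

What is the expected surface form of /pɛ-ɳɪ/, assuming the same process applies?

[pɛ̃ɳɪ]

The data show regressive nasality assimilation (vowel nasalisation): /ə/ → [ə̃] before /ɲ/; /ɪ/ → [ɪ̃] before /m/; /ə/ → [ə̃] before /ɴ/ — a vowel is nasalised by an immediately following nasal consonant.
The vowel /ɛ/ is adjacent to the following nasal /ɳ/, so it acquires [+nasal] and surfaces as [ɛ̃].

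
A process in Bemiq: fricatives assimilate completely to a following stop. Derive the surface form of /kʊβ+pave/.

[kʊppave]

/β/ is the segment targeted by the rule; it sits immediately before /p/, so it assimilates completely and surfaces as [p].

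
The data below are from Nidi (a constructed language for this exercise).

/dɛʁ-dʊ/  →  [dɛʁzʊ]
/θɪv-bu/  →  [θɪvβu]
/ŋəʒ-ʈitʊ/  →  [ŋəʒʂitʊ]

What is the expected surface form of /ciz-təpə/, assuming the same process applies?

[cizsəpə]

The data show progressive manner assimilation: /d/ → [z] after /ʁ/; /b/ → [β] after /v/; /ʈ/ → [ʂ] after /ʒ/. In each pair only manner changes, matching the preceding consonant, while place and voice stay constant.
The rule targets /t/ (voiceless alveolar stop), which sits after the trigger /z/ (fricative).
Changing only its manner to fricative gives [s] — the voiceless alveolar fricative.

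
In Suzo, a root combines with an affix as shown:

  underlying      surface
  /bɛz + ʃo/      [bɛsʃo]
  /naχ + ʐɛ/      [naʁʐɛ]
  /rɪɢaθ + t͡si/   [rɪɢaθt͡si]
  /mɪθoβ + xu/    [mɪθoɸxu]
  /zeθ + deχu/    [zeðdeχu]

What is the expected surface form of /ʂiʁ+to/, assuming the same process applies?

[ʂiχto]

The data show regressive voicing assimilation: /z/ → [s] before /ʃ/; /χ/ → [ʁ] before /ʐ/; /β/ → [ɸ] before /x/; /θ/ → [ð] before /d/. In each pair only voicing changes, matching the following consonant, while place and manner stay constant.
No alternation appears in [rɪɢaθt͡si]: there the adjacent consonants already agree in voicing (/θ/ and /t͡s/ are both voiceless), so this form is consistent with the same rule.
/ʁ/ is a voiced uvular fricative. The following trigger /t/ is voiceless, so /ʁ/ must become voiceless as well.
A voiceless uvular fricative is [χ], so the surface segment is [χ].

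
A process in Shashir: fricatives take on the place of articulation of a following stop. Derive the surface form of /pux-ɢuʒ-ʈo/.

/x/ is a voiceless velar fricative. The following trigger /ɢ/ is uvular, so /x/ must become uvular as well.
Changing only its place to uvular gives [χ] — the voiceless uvular fricative.
At the second juncture, /ʒ/ likewise becomes [ʐ] adjacent to /ʈ/.

[puχɢuʐʈo]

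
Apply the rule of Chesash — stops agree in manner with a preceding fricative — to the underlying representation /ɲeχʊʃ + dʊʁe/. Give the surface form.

/d/ is a voiced alveolar stop. The preceding trigger /ʃ/ is a fricative, so /d/ must become a fricative as well.
A voiced alveolar fricative is [z], so the surface segment is [z].

[ɲeχʊʃzʊʁe]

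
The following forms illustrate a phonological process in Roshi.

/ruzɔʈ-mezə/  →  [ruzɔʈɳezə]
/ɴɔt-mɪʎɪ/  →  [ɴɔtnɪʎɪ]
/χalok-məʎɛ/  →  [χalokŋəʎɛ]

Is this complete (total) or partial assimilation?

The segment that alternates is /m/, which surfaces as [ɳ] when adjacent to /ʈ/.
The change bilabial → retroflex matches the place of the preceding /ʈ/, identifying this as place assimilation.
Manner and voice are unchanged, so the assimilation is partial, not total.
The other alternating forms pattern the same way: /m/ → [n] after /t/ (bilabial → alveolar, matching alveolar); /m/ → [ŋ] after /k/ (bilabial → velar, matching velar) — only place changes, and always toward the preceding segment.

partial assimilation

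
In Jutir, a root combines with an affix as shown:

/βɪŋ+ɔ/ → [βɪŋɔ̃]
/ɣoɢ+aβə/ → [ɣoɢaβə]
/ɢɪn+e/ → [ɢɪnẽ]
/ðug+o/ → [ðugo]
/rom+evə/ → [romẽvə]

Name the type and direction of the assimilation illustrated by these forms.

progressive nasality assimilation (vowel nasalisation)

The vowel /ɔ/ surfaces as nasalised [ɔ̃] next to the preceding nasal /ŋ/ — it has acquired the [+nasal] feature of its neighbour.
The other forms show the same pattern: /e/ → [ẽ] after /n/; /e/ → [ẽ] after /m/ — each time a vowel is nasalised next to a preceding nasal.
No change occurs in [ɣoɢaβə], [ðugo] because the vowel at the boundary is adjacent to an oral consonant, not a nasal (/a/ next to /ɢ/; /o/ next to /g/).
Because the conditioning nasal is to the left of the vowel that changes, the process is progressive (perseverative).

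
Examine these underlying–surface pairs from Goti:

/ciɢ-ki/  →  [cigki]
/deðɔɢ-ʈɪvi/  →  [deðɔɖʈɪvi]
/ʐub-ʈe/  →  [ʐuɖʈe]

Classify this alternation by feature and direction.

regressive place assimilation

Underlying /ɢ/ is realised as [g] next to /k/; /k/ itself does not change.
/ɢ/ is uvular while /k/ is velar; the output [g] is velar, matching the trigger — so the feature that spreads is place.
Manner and voice are unchanged, so the assimilation is partial, not total.
The same holds elsewhere in the data: /ɢ/ → [ɖ] before /ʈ/ (uvular → retroflex, matching retroflex); /b/ → [ɖ] before /ʈ/ (bilabial → retroflex, matching retroflex) — only place changes, and always toward the following segment.
Since the segment that changes precedes the conditioning segment, the assimilation is regressive.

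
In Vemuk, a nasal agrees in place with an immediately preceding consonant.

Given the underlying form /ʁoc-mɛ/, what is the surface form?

/m/ is a voiced bilabial nasal. The preceding trigger /c/ is palatal, so /m/ must become palatal as well.
A voiced palatal nasal is [ɲ], so the surface segment is [ɲ].

[ʁocɲɛ]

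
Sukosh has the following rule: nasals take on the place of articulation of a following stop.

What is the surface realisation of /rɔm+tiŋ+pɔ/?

The rule targets /m/ (voiced bilabial nasal), which sits before the trigger /t/ (alveolar).
Changing only its place to alveolar gives [n] — the voiced alveolar nasal.
At the second juncture, /ŋ/ likewise becomes [m] adjacent to /p/.

[rɔntimpɔ]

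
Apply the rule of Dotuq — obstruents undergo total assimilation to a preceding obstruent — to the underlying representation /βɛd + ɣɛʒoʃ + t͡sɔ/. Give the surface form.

/ɣ/ is the segment targeted by the rule; it sits immediately after /d/, so it assimilates completely and surfaces as [d].
At the second juncture, /t͡s/ likewise becomes [ʃ] adjacent to /ʃ/.

[βɛddɛʒoʃʃɔ]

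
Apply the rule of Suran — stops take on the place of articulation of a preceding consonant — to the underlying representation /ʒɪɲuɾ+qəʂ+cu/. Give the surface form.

/q/ is a voiceless uvular stop. The preceding trigger /ɾ/ is alveolar, so /q/ must become alveolar as well.
A voiceless alveolar stop is [t], so the surface segment is [t].
The same rule applies at the second boundary: /c/ → [ʈ] next to /ʂ/.

[ʒɪɲuɾtəʂʈu]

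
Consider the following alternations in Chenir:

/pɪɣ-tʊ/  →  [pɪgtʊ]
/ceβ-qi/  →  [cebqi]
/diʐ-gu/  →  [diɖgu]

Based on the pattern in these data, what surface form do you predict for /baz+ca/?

[badca]

The data show regressive manner assimilation: /ɣ/ → [g] before /t/; /β/ → [b] before /q/; /ʐ/ → [ɖ] before /g/. In each pair only manner changes, matching the following consonant, while place and voice stay constant.
The rule targets /z/ (voiced alveolar fricative), which sits before the trigger /c/ (stop).
A voiced alveolar stop is [d], so the surface segment is [d].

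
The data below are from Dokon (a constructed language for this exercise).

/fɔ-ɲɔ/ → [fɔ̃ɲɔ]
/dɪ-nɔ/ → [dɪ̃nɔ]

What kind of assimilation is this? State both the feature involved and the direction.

regressive nasality assimilation (vowel nasalisation)

The vowel /ɔ/ surfaces as nasalised [ɔ̃] next to the following nasal /ɲ/ — it has acquired the [+nasal] feature of its neighbour.
The other form shows the same pattern: /ɪ/ → [ɪ̃] before /n/ — each time a vowel is nasalised next to a following nasal.
Because the conditioning nasal is to the right of the vowel that changes, the process is regressive (anticipatory).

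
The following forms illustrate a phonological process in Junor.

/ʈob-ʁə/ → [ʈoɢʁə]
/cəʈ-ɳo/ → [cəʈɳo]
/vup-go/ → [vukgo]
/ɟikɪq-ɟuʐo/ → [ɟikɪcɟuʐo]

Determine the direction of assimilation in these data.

Underlying /b/ is realised as [ɢ] next to /ʁ/; /ʁ/ itself does not change.
/b/ is bilabial while /ʁ/ is uvular; the output [ɢ] is uvular, matching the trigger — so the feature that spreads is place.
The other alternating forms pattern the same way: /p/ → [k] before /g/ (bilabial → velar, matching velar); /q/ → [c] before /ɟ/ (uvular → palatal, matching palatal) — only place changes, and always toward the following segment.
No alternation appears in [cəʈɳo]: there the adjacent consonants already agree in place (/ʈ/ and /ɳ/ are both retroflex), so this form is consistent with the same rule.
Since the segment that changes precedes the conditioning segment, the assimilation is regressive.

regressive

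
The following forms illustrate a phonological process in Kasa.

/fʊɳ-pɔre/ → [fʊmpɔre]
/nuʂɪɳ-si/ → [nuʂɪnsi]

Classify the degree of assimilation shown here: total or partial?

The segment that alternates is /ɳ/, which surfaces as [m] when adjacent to /p/.
/ɳ/ is retroflex while /p/ is bilabial; the output [m] is bilabial, matching the trigger — so the feature that spreads is place.
Manner and voice are unchanged, so the assimilation is partial, not total.
Checking the remaining alternation: /ɳ/ → [n] before /s/ (retroflex → alveolar, matching alveolar) — only place changes, and always toward the following segment.

partial assimilation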